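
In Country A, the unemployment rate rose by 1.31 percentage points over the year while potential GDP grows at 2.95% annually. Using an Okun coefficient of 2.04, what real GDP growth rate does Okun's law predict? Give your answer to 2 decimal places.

Growth-rate Okun's law: g_Y = g_Y* - β × Δu.
g_Y = 2.95 - 2.04 × (1.31) = 2.95 - 2.6724 = 0.2776%, i.e. 0.28% to 2 d.p.

0.28%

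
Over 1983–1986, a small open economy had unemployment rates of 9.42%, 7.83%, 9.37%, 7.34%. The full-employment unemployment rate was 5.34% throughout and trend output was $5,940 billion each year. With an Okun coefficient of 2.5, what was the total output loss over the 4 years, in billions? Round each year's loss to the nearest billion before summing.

$1,871 billion

Year 1983: gap = -2.5 × (9.42 - 5.34) = -10.2%, loss ≈ 5940 × 10.2/100 ≈ 606.
Year 1984: gap = -2.5 × (7.83 - 5.34) = -6.225%, loss ≈ 5940 × 6.225/100 ≈ 370.
Year 1985: gap = -2.5 × (9.37 - 5.34) = -10.075%, loss ≈ 5940 × 10.075/100 ≈ 598.
Year 1986: gap = -2.5 × (7.34 - 5.34) = -5%, loss ≈ 5940 × 5/100 ≈ 297.
Total lost output = 606 + 370 + 598 + 297 = 1871 billion.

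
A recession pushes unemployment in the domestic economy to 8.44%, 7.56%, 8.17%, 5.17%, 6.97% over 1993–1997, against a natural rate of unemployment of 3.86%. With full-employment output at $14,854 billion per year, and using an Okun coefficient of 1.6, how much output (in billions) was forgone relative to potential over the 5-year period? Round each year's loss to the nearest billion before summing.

Year 1993: gap = -1.6 × (8.44 - 3.86) = -7.328%, loss ≈ 14854 × 7.328/100 ≈ 1089.
Year 1994: gap = -1.6 × (7.56 - 3.86) = -5.92%, loss ≈ 14854 × 5.92/100 ≈ 879.
Year 1995: gap = -1.6 × (8.17 - 3.86) = -6.896%, loss ≈ 14854 × 6.896/100 ≈ 1024.
Year 1996: gap = -1.6 × (5.17 - 3.86) = -2.096%, loss ≈ 14854 × 2.096/100 ≈ 311.
Year 1997: gap = -1.6 × (6.97 - 3.86) = -4.976%, loss ≈ 14854 × 4.976/100 ≈ 739.
Total lost output = 1089 + 879 + 1024 + 311 + 739 = 4042 billion.

$4,042 billion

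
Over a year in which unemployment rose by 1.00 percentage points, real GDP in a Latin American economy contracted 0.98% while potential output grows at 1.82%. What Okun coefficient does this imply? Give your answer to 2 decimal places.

β ≈ 2.80

Growth form: g_Y = g_Y* - β × Δu, so β = (g_Y* - g_Y)/Δu.
β = (1.82 + 0.98)/1.00 = 2.8/1.00 = 2.80.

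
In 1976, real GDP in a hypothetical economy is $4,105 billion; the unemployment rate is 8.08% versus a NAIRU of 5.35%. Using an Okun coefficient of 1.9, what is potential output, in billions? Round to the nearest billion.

$4,330 billion

Unemployment gap = 8.08 - 5.35 = 2.73 points, so output gap = -1.9 × 2.73 = -5.187%.
Since Y = Y* × (1 + gap/100), Y* = 4105/0.94813 ≈ 4330 billion.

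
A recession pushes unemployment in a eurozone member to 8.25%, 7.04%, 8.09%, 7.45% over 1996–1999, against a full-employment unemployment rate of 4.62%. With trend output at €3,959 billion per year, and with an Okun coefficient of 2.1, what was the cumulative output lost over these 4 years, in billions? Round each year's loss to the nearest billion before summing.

Year 1996: gap = -2.1 × (8.25 - 4.62) = -7.623%, loss ≈ 3959 × 7.623/100 ≈ 302.
Year 1997: gap = -2.1 × (7.04 - 4.62) = -5.082%, loss ≈ 3959 × 5.082/100 ≈ 201.
Year 1998: gap = -2.1 × (8.09 - 4.62) = -7.287%, loss ≈ 3959 × 7.287/100 ≈ 288.
Year 1999: gap = -2.1 × (7.45 - 4.62) = -5.943%, loss ≈ 3959 × 5.943/100 ≈ 235.
Total lost output = 302 + 201 + 288 + 235 = 1026 billion.

€1,026 billion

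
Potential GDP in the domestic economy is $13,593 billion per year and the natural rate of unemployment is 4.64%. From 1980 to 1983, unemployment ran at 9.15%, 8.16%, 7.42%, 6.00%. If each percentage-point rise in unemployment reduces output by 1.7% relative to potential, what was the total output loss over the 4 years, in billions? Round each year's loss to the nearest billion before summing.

$2,811 billion

Year 1980: gap = -1.7 × (9.15 - 4.64) = -7.667%, loss ≈ 13593 × 7.667/100 ≈ 1042.
Year 1981: gap = -1.7 × (8.16 - 4.64) = -5.984%, loss ≈ 13593 × 5.984/100 ≈ 813.
Year 1982: gap = -1.7 × (7.42 - 4.64) = -4.726%, loss ≈ 13593 × 4.726/100 ≈ 642.
Year 1983: gap = -1.7 × (6 - 4.64) = -2.312%, loss ≈ 13593 × 2.312/100 ≈ 314.
Total lost output = 1042 + 813 + 642 + 314 = 2811 billion.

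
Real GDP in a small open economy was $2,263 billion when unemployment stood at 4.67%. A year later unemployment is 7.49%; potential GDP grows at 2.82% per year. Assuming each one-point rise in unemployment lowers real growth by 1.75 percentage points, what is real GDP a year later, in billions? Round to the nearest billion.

Δu = 7.49 - 4.67 = 2.82 points.
Okun's law (growth form): g_Y = g_Y* - β × Δu = 2.82 - 1.75 × (2.82) = 2.82 - 4.935 = -2.115%.
Real GDP in the next year = 2263 × (1 - 2.115/100) = 2263 × 0.97885 ≈ 2215 billion.

$2,215 billion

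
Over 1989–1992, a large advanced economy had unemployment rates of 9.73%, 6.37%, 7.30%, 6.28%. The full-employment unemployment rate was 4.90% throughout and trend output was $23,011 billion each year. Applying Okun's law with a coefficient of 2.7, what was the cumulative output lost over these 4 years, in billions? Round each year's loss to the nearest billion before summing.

Year 1989: gap = -2.7 × (9.73 - 4.9) = -13.041%, loss ≈ 23011 × 13.041/100 ≈ 3001.
Year 1990: gap = -2.7 × (6.37 - 4.9) = -3.969%, loss ≈ 23011 × 3.969/100 ≈ 913.
Year 1991: gap = -2.7 × (7.3 - 4.9) = -6.48%, loss ≈ 23011 × 6.48/100 ≈ 1491.
Year 1992: gap = -2.7 × (6.28 - 4.9) = -3.726%, loss ≈ 23011 × 3.726/100 ≈ 857.
Total lost output = 3001 + 913 + 1491 + 857 = 6262 billion.

$6,262 billion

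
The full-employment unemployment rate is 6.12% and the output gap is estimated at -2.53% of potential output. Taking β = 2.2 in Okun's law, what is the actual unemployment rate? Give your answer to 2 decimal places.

From Okun's law, u - u* = -(output gap)/β = -(-2.53)/2.2 = 1.15 points.
So u = 6.12 + 1.15 = 7.27%.

7.27%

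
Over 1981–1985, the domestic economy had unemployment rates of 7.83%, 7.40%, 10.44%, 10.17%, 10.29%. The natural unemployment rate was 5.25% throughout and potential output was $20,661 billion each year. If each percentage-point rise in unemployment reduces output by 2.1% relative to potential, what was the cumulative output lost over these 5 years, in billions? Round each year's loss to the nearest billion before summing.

$8,626 billion

Year 1981: gap = -2.1 × (7.83 - 5.25) = -5.418%, loss ≈ 20661 × 5.418/100 ≈ 1119.
Year 1982: gap = -2.1 × (7.4 - 5.25) = -4.515%, loss ≈ 20661 × 4.515/100 ≈ 933.
Year 1983: gap = -2.1 × (10.44 - 5.25) = -10.899%, loss ≈ 20661 × 10.899/100 ≈ 2252.
Year 1984: gap = -2.1 × (10.17 - 5.25) = -10.332%, loss ≈ 20661 × 10.332/100 ≈ 2135.
Year 1985: gap = -2.1 × (10.29 - 5.25) = -10.584%, loss ≈ 20661 × 10.584/100 ≈ 2187.
Total lost output = 1119 + 933 + 2252 + 2135 + 2187 = 8626 billion.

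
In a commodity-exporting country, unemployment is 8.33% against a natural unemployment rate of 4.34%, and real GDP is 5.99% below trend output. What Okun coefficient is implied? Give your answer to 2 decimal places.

Okun's law: output gap = -β × (u - u*).
-5.99 = -β × (8.33 - 4.34) = -β × 3.99, so β = 5.99/3.99 = 1.50.

β ≈ 1.50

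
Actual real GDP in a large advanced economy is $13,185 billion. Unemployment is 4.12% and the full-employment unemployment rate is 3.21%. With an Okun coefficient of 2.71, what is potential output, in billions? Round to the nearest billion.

$13,518 billion

Unemployment gap = 4.12 - 3.21 = 0.91 points, so output gap = -2.71 × 0.91 = -2.4661%.
Since Y = Y* × (1 + gap/100), Y* = 13185/0.975339 ≈ 13518 billion.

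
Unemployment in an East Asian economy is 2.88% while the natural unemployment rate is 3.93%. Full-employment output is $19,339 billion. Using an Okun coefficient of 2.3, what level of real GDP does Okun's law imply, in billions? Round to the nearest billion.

$19,806 billion

Unemployment gap = 2.88 - 3.93 = -1.05 points, so the output gap is -2.3 × (-1.05) = 2.415%.
Actual GDP = 19339 × (1 + 2.415/100) = 19339 × 1.02415 ≈ 19806 billion.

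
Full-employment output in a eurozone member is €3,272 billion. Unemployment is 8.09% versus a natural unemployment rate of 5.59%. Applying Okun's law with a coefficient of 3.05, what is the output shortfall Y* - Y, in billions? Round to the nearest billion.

Output gap = -3.05 × (8.09 - 5.59) = -3.05 × 2.5 = -7.625%.
Actual GDP ≈ 3272 × 0.92375 ≈ 3023 billion, so the shortfall is 3272 - 3023 = 249 billion.

€249 billion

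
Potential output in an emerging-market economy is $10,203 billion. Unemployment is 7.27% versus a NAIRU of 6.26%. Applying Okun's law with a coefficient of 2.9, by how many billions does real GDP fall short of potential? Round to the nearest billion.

$299 billion

Output gap = -2.9 × (7.27 - 6.26) = -2.9 × 1.01 = -2.929%.
Actual GDP ≈ 10203 × 0.97071 ≈ 9904 billion, so the shortfall is 10203 - 9904 = 299 billion.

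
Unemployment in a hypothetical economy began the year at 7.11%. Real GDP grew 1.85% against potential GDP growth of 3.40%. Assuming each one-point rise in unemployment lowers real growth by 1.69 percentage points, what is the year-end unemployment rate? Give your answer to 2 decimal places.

Growth-rate Okun's law: g_Y = g_Y* - β × Δu, so Δu = (g_Y* - g_Y)/β.
Δu = (3.4 - 1.85)/1.69 = 1.55/1.69 = 0.92 percentage points.
Year-end unemployment = 7.11 + 0.92 = 8.03%.

8.03%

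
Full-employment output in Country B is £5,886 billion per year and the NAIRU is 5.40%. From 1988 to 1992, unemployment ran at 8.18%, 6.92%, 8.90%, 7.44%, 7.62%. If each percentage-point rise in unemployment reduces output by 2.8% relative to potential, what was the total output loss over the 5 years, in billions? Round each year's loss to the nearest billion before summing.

£1,988 billion

Year 1988: gap = -2.8 × (8.18 - 5.4) = -7.784%, loss ≈ 5886 × 7.784/100 ≈ 458.
Year 1989: gap = -2.8 × (6.92 - 5.4) = -4.256%, loss ≈ 5886 × 4.256/100 ≈ 251.
Year 1990: gap = -2.8 × (8.9 - 5.4) = -9.8%, loss ≈ 5886 × 9.8/100 ≈ 577.
Year 1991: gap = -2.8 × (7.44 - 5.4) = -5.712%, loss ≈ 5886 × 5.712/100 ≈ 336.
Year 1992: gap = -2.8 × (7.62 - 5.4) = -6.216%, loss ≈ 5886 × 6.216/100 ≈ 366.
Total lost output = 458 + 251 + 577 + 336 + 366 = 1988 billion.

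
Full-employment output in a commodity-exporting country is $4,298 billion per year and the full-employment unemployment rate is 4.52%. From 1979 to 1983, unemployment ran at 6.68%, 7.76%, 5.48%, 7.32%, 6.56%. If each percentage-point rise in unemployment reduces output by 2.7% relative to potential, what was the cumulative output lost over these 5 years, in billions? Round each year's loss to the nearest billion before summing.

$1,300 billion

Year 1979: gap = -2.7 × (6.68 - 4.52) = -5.832%, loss ≈ 4298 × 5.832/100 ≈ 251.
Year 1980: gap = -2.7 × (7.76 - 4.52) = -8.748%, loss ≈ 4298 × 8.748/100 ≈ 376.
Year 1981: gap = -2.7 × (5.48 - 4.52) = -2.592%, loss ≈ 4298 × 2.592/100 ≈ 111.
Year 1982: gap = -2.7 × (7.32 - 4.52) = -7.56%, loss ≈ 4298 × 7.56/100 ≈ 325.
Year 1983: gap = -2.7 × (6.56 - 4.52) = -5.508%, loss ≈ 4298 × 5.508/100 ≈ 237.
Total lost output = 251 + 376 + 111 + 325 + 237 = 1300 billion.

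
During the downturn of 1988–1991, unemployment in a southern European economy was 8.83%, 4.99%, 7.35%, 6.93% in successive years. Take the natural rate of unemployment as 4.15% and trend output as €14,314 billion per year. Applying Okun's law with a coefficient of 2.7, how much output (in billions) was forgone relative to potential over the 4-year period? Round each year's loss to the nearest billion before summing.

€4,445 billion

Year 1988: gap = -2.7 × (8.83 - 4.15) = -12.636%, loss ≈ 14314 × 12.636/100 ≈ 1809.
Year 1989: gap = -2.7 × (4.99 - 4.15) = -2.268%, loss ≈ 14314 × 2.268/100 ≈ 325.
Year 1990: gap = -2.7 × (7.35 - 4.15) = -8.64%, loss ≈ 14314 × 8.64/100 ≈ 1237.
Year 1991: gap = -2.7 × (6.93 - 4.15) = -7.506%, loss ≈ 14314 × 7.506/100 ≈ 1074.
Total lost output = 1809 + 325 + 1237 + 1074 = 4445 billion.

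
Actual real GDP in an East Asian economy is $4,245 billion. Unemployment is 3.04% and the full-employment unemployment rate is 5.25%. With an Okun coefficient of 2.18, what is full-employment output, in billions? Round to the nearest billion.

$4,050 billion

Unemployment gap = 3.04 - 5.25 = -2.21 points, so output gap = -2.18 × (-2.21) = 4.8178%.
Since Y = Y* × (1 + gap/100), Y* = 4245/1.048178 ≈ 4050 billion.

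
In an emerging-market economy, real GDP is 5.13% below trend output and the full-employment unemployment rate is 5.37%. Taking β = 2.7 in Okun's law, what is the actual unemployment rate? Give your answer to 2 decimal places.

From Okun's law, u - u* = -(output gap)/β = -(-5.13)/2.7 = 1.9 points.
So u = 5.37 + 1.9 = 7.27%.

7.27%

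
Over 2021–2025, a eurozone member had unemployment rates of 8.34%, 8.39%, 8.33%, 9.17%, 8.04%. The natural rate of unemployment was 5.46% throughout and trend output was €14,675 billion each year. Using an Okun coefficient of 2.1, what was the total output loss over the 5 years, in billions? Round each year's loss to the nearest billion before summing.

Year 2021: gap = -2.1 × (8.34 - 5.46) = -6.048%, loss ≈ 14675 × 6.048/100 ≈ 888.
Year 2022: gap = -2.1 × (8.39 - 5.46) = -6.153%, loss ≈ 14675 × 6.153/100 ≈ 903.
Year 2023: gap = -2.1 × (8.33 - 5.46) = -6.027%, loss ≈ 14675 × 6.027/100 ≈ 884.
Year 2024: gap = -2.1 × (9.17 - 5.46) = -7.791%, loss ≈ 14675 × 7.791/100 ≈ 1143.
Year 2025: gap = -2.1 × (8.04 - 5.46) = -5.418%, loss ≈ 14675 × 5.418/100 ≈ 795.
Total lost output = 888 + 903 + 884 + 1143 + 795 = 4613 billion.

€4,613 billion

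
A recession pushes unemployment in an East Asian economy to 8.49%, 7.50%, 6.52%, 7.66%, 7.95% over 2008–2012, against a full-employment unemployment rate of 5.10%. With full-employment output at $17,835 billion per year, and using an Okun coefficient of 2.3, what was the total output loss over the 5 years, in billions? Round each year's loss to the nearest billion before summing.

Year 2008: gap = -2.3 × (8.49 - 5.1) = -7.797%, loss ≈ 17835 × 7.797/100 ≈ 1391.
Year 2009: gap = -2.3 × (7.5 - 5.1) = -5.52%, loss ≈ 17835 × 5.52/100 ≈ 984.
Year 2010: gap = -2.3 × (6.52 - 5.1) = -3.266%, loss ≈ 17835 × 3.266/100 ≈ 582.
Year 2011: gap = -2.3 × (7.66 - 5.1) = -5.888%, loss ≈ 17835 × 5.888/100 ≈ 1050.
Year 2012: gap = -2.3 × (7.95 - 5.1) = -6.555%, loss ≈ 17835 × 6.555/100 ≈ 1169.
Total lost output = 1391 + 984 + 582 + 1050 + 1169 = 5176 billion.

$5,176 billion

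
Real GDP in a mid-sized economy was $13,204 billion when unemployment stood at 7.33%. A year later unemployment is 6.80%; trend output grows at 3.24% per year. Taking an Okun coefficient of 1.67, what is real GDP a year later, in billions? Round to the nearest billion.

Δu = 6.8 - 7.33 = -0.53 points.
Okun's law (growth form): g_Y = g_Y* - β × Δu = 3.24 - 1.67 × (-0.53) = 3.24 + 0.8851 = 4.1251%.
Real GDP in the next year = 13204 × (1 + 4.1251/100) = 13204 × 1.041251 ≈ 13749 billion.

$13,749 billion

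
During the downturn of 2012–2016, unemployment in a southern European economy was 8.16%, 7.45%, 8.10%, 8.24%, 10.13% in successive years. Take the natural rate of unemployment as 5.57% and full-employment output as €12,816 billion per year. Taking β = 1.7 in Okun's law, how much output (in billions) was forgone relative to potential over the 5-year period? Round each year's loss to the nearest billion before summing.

€3,100 billion

Year 2012: gap = -1.7 × (8.16 - 5.57) = -4.403%, loss ≈ 12816 × 4.403/100 ≈ 564.
Year 2013: gap = -1.7 × (7.45 - 5.57) = -3.196%, loss ≈ 12816 × 3.196/100 ≈ 410.
Year 2014: gap = -1.7 × (8.1 - 5.57) = -4.301%, loss ≈ 12816 × 4.301/100 ≈ 551.
Year 2015: gap = -1.7 × (8.24 - 5.57) = -4.539%, loss ≈ 12816 × 4.539/100 ≈ 582.
Year 2016: gap = -1.7 × (10.13 - 5.57) = -7.752%, loss ≈ 12816 × 7.752/100 ≈ 993.
Total lost output = 564 + 410 + 551 + 582 + 993 = 3100 billion.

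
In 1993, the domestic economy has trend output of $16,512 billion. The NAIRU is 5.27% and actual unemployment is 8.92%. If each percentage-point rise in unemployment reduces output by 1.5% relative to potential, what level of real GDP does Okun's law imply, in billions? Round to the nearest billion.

Unemployment gap = 8.92 - 5.27 = 3.65 points, so the output gap is -1.5 × 3.65 = -5.475%.
Actual GDP = 16512 × (1 - 5.475/100) = 16512 × 0.94525 ≈ 15608 billion.

$15,608 billion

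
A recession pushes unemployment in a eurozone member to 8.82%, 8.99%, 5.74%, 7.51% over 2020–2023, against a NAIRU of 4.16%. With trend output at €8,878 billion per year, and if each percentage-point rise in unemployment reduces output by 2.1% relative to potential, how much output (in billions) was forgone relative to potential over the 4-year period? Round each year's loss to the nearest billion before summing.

€2,689 billion

Year 2020: gap = -2.1 × (8.82 - 4.16) = -9.786%, loss ≈ 8878 × 9.786/100 ≈ 869.
Year 2021: gap = -2.1 × (8.99 - 4.16) = -10.143%, loss ≈ 8878 × 10.143/100 ≈ 900.
Year 2022: gap = -2.1 × (5.74 - 4.16) = -3.318%, loss ≈ 8878 × 3.318/100 ≈ 295.
Year 2023: gap = -2.1 × (7.51 - 4.16) = -7.035%, loss ≈ 8878 × 7.035/100 ≈ 625.
Total lost output = 869 + 900 + 295 + 625 = 2689 billion.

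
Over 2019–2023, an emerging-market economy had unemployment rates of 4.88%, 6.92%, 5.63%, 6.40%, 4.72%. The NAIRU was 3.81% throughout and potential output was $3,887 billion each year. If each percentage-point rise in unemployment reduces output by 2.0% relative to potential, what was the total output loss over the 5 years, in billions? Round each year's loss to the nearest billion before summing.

Year 2019: gap = -2.0 × (4.88 - 3.81) = -2.14%, loss ≈ 3887 × 2.14/100 ≈ 83.
Year 2020: gap = -2.0 × (6.92 - 3.81) = -6.22%, loss ≈ 3887 × 6.22/100 ≈ 242.
Year 2021: gap = -2.0 × (5.63 - 3.81) = -3.64%, loss ≈ 3887 × 3.64/100 ≈ 141.
Year 2022: gap = -2.0 × (6.4 - 3.81) = -5.18%, loss ≈ 3887 × 5.18/100 ≈ 201.
Year 2023: gap = -2.0 × (4.72 - 3.81) = -1.82%, loss ≈ 3887 × 1.82/100 ≈ 71.
Total lost output = 83 + 242 + 141 + 201 + 71 = 738 billion.

$738 billion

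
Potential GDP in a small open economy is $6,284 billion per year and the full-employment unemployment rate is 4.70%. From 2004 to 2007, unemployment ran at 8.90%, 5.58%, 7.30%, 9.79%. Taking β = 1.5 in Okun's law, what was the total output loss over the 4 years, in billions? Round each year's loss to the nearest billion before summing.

$1,204 billion

Year 2004: gap = -1.5 × (8.9 - 4.7) = -6.3%, loss ≈ 6284 × 6.3/100 ≈ 396.
Year 2005: gap = -1.5 × (5.58 - 4.7) = -1.32%, loss ≈ 6284 × 1.32/100 ≈ 83.
Year 2006: gap = -1.5 × (7.3 - 4.7) = -3.9%, loss ≈ 6284 × 3.9/100 ≈ 245.
Year 2007: gap = -1.5 × (9.79 - 4.7) = -7.635%, loss ≈ 6284 × 7.635/100 ≈ 480.
Total lost output = 396 + 83 + 245 + 480 = 1204 billion.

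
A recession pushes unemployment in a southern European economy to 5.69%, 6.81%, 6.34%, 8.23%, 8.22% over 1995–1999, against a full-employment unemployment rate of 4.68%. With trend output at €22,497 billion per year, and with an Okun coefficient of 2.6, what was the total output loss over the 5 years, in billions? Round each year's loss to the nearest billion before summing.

Year 1995: gap = -2.6 × (5.69 - 4.68) = -2.626%, loss ≈ 22497 × 2.626/100 ≈ 591.
Year 1996: gap = -2.6 × (6.81 - 4.68) = -5.538%, loss ≈ 22497 × 5.538/100 ≈ 1246.
Year 1997: gap = -2.6 × (6.34 - 4.68) = -4.316%, loss ≈ 22497 × 4.316/100 ≈ 971.
Year 1998: gap = -2.6 × (8.23 - 4.68) = -9.23%, loss ≈ 22497 × 9.23/100 ≈ 2076.
Year 1999: gap = -2.6 × (8.22 - 4.68) = -9.204%, loss ≈ 22497 × 9.204/100 ≈ 2071.
Total lost output = 591 + 1246 + 971 + 2076 + 2071 = 6955 billion.

€6,955 billion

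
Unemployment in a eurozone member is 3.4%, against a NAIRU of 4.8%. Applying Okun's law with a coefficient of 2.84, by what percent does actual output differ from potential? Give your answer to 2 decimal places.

The unemployment gap is 3.4 - 4.8 = -1.4 percentage points.
Okun's law gives an output gap of -2.84 × (-1.4) = 3.976%, i.e. 3.98% above potential.

3.98%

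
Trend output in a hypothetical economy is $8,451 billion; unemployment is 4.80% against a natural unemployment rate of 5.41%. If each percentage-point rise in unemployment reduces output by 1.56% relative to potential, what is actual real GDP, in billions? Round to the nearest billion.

Unemployment gap = 4.8 - 5.41 = -0.61 points, so the output gap is -1.56 × (-0.61) = 0.9516%.
Actual GDP = 8451 × (1 + 0.9516/100) = 8451 × 1.009516 ≈ 8531 billion.

$8,531 billion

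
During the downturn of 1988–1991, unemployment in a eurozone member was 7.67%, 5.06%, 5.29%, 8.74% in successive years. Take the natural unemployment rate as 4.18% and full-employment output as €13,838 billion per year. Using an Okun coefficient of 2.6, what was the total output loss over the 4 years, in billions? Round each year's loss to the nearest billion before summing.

€3,613 billion

Year 1988: gap = -2.6 × (7.67 - 4.18) = -9.074%, loss ≈ 13838 × 9.074/100 ≈ 1256.
Year 1989: gap = -2.6 × (5.06 - 4.18) = -2.288%, loss ≈ 13838 × 2.288/100 ≈ 317.
Year 1990: gap = -2.6 × (5.29 - 4.18) = -2.886%, loss ≈ 13838 × 2.886/100 ≈ 399.
Year 1991: gap = -2.6 × (8.74 - 4.18) = -11.856%, loss ≈ 13838 × 11.856/100 ≈ 1641.
Total lost output = 1256 + 317 + 399 + 1641 = 3613 billion.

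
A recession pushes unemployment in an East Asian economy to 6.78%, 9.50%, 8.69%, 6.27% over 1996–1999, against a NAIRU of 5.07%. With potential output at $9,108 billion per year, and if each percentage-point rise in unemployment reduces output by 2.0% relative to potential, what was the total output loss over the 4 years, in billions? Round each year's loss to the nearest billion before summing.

Year 1996: gap = -2.0 × (6.78 - 5.07) = -3.42%, loss ≈ 9108 × 3.42/100 ≈ 311.
Year 1997: gap = -2.0 × (9.5 - 5.07) = -8.86%, loss ≈ 9108 × 8.86/100 ≈ 807.
Year 1998: gap = -2.0 × (8.69 - 5.07) = -7.24%, loss ≈ 9108 × 7.24/100 ≈ 659.
Year 1999: gap = -2.0 × (6.27 - 5.07) = -2.4%, loss ≈ 9108 × 2.4/100 ≈ 219.
Total lost output = 311 + 807 + 659 + 219 = 1996 billion.

$1,996 billion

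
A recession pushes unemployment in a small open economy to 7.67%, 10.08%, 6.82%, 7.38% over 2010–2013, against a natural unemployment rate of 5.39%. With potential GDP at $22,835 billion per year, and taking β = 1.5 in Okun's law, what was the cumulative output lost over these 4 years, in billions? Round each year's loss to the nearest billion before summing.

Year 2010: gap = -1.5 × (7.67 - 5.39) = -3.42%, loss ≈ 22835 × 3.42/100 ≈ 781.
Year 2011: gap = -1.5 × (10.08 - 5.39) = -7.035%, loss ≈ 22835 × 7.035/100 ≈ 1606.
Year 2012: gap = -1.5 × (6.82 - 5.39) = -2.145%, loss ≈ 22835 × 2.145/100 ≈ 490.
Year 2013: gap = -1.5 × (7.38 - 5.39) = -2.985%, loss ≈ 22835 × 2.985/100 ≈ 682.
Total lost output = 781 + 1606 + 490 + 682 = 3559 billion.

$3,559 billion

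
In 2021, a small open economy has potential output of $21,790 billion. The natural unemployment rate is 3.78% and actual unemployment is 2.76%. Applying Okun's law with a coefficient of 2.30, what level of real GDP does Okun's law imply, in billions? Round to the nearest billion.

Unemployment gap = 2.76 - 3.78 = -1.02 points, so the output gap is -2.3 × (-1.02) = 2.346%.
Actual GDP = 21790 × (1 + 2.346/100) = 21790 × 1.02346 ≈ 22301 billion.

$22,301 billion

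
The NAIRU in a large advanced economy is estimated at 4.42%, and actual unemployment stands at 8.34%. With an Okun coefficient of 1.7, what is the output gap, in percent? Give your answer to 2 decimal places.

-6.66%

The unemployment gap is 8.34 - 4.42 = 3.92 percentage points.
Okun's law gives an output gap of -1.7 × 3.92 = -6.664%, i.e. 6.66% below potential.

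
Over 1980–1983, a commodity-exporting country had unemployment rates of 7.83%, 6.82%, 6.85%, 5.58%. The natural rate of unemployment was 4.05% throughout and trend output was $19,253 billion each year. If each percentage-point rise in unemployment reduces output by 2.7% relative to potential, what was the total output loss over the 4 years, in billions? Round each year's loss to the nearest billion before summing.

$5,656 billion

Year 1980: gap = -2.7 × (7.83 - 4.05) = -10.206%, loss ≈ 19253 × 10.206/100 ≈ 1965.
Year 1981: gap = -2.7 × (6.82 - 4.05) = -7.479%, loss ≈ 19253 × 7.479/100 ≈ 1440.
Year 1982: gap = -2.7 × (6.85 - 4.05) = -7.56%, loss ≈ 19253 × 7.56/100 ≈ 1456.
Year 1983: gap = -2.7 × (5.58 - 4.05) = -4.131%, loss ≈ 19253 × 4.131/100 ≈ 795.
Total lost output = 1965 + 1440 + 1456 + 795 = 5656 billion.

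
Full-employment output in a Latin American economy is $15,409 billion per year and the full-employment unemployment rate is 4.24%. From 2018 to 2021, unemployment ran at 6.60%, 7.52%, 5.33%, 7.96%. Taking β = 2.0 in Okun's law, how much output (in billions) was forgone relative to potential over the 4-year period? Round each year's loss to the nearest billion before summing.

Year 2018: gap = -2.0 × (6.6 - 4.24) = -4.72%, loss ≈ 15409 × 4.72/100 ≈ 727.
Year 2019: gap = -2.0 × (7.52 - 4.24) = -6.56%, loss ≈ 15409 × 6.56/100 ≈ 1011.
Year 2020: gap = -2.0 × (5.33 - 4.24) = -2.18%, loss ≈ 15409 × 2.18/100 ≈ 336.
Year 2021: gap = -2.0 × (7.96 - 4.24) = -7.44%, loss ≈ 15409 × 7.44/100 ≈ 1146.
Total lost output = 727 + 1011 + 336 + 1146 = 3220 billion.

$3,220 billion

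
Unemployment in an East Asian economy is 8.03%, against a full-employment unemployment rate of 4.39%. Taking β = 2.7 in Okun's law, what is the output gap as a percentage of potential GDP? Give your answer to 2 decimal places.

-9.83%

The unemployment gap is 8.03 - 4.39 = 3.64 percentage points.
Okun's law gives an output gap of -2.7 × 3.64 = -9.828%, i.e. 9.83% below potential.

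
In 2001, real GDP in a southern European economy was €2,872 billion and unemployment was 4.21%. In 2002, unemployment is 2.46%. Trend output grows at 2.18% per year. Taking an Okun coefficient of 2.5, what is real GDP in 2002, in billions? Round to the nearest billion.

€3,060 billion

Δu = 2.46 - 4.21 = -1.75 points.
Okun's law (growth form): g_Y = g_Y* - β × Δu = 2.18 - 2.5 × (-1.75) = 2.18 + 4.375 = 6.555%.
Real GDP in the next year = 2872 × (1 + 6.555/100) = 2872 × 1.06555 ≈ 3060 billion.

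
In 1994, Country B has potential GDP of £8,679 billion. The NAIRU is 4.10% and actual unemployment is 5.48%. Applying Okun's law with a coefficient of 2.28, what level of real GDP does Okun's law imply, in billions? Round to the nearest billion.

£8,406 billion

Unemployment gap = 5.48 - 4.1 = 1.38 points, so the output gap is -2.28 × 1.38 = -3.1464%.
Actual GDP = 8679 × (1 - 3.1464/100) = 8679 × 0.968536 ≈ 8406 billion.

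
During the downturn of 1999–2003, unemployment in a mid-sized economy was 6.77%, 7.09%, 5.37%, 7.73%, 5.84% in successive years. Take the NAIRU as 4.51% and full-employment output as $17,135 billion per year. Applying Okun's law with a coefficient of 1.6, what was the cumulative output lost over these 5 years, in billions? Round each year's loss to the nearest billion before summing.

$2,811 billion

Year 1999: gap = -1.6 × (6.77 - 4.51) = -3.616%, loss ≈ 17135 × 3.616/100 ≈ 620.
Year 2000: gap = -1.6 × (7.09 - 4.51) = -4.128%, loss ≈ 17135 × 4.128/100 ≈ 707.
Year 2001: gap = -1.6 × (5.37 - 4.51) = -1.376%, loss ≈ 17135 × 1.376/100 ≈ 236.
Year 2002: gap = -1.6 × (7.73 - 4.51) = -5.152%, loss ≈ 17135 × 5.152/100 ≈ 883.
Year 2003: gap = -1.6 × (5.84 - 4.51) = -2.128%, loss ≈ 17135 × 2.128/100 ≈ 365.
Total lost output = 620 + 707 + 236 + 883 + 365 = 2811 billion.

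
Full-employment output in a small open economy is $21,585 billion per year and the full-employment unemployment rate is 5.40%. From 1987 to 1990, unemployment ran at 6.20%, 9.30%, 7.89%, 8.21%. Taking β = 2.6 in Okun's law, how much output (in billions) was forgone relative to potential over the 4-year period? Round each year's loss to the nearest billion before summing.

$5,612 billion

Year 1987: gap = -2.6 × (6.2 - 5.4) = -2.08%, loss ≈ 21585 × 2.08/100 ≈ 449.
Year 1988: gap = -2.6 × (9.3 - 5.4) = -10.14%, loss ≈ 21585 × 10.14/100 ≈ 2189.
Year 1989: gap = -2.6 × (7.89 - 5.4) = -6.474%, loss ≈ 21585 × 6.474/100 ≈ 1397.
Year 1990: gap = -2.6 × (8.21 - 5.4) = -7.306%, loss ≈ 21585 × 7.306/100 ≈ 1577.
Total lost output = 449 + 2189 + 1397 + 1577 = 5612 billion.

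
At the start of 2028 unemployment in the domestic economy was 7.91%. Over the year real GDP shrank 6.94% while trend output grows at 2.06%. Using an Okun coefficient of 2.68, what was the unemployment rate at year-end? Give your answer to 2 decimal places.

11.27%

Growth-rate Okun's law: g_Y = g_Y* - β × Δu, so Δu = (g_Y* - g_Y)/β.
Δu = (2.06 + 6.94)/2.68 = 9/2.68 = 3.36 percentage points.
Year-end unemployment = 7.91 + 3.36 = 11.27%.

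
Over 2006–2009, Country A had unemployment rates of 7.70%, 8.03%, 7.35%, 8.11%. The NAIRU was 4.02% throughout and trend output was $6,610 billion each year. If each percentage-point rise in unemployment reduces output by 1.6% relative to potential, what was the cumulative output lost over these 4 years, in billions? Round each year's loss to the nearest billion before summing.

$1,598 billion

Year 2006: gap = -1.6 × (7.7 - 4.02) = -5.888%, loss ≈ 6610 × 5.888/100 ≈ 389.
Year 2007: gap = -1.6 × (8.03 - 4.02) = -6.416%, loss ≈ 6610 × 6.416/100 ≈ 424.
Year 2008: gap = -1.6 × (7.35 - 4.02) = -5.328%, loss ≈ 6610 × 5.328/100 ≈ 352.
Year 2009: gap = -1.6 × (8.11 - 4.02) = -6.544%, loss ≈ 6610 × 6.544/100 ≈ 433.
Total lost output = 389 + 424 + 352 + 433 = 1598 billion.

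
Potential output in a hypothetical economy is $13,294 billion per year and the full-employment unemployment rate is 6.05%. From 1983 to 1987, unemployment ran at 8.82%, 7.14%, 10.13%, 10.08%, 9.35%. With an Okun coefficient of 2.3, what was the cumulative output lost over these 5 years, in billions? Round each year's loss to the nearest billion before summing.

Year 1983: gap = -2.3 × (8.82 - 6.05) = -6.371%, loss ≈ 13294 × 6.371/100 ≈ 847.
Year 1984: gap = -2.3 × (7.14 - 6.05) = -2.507%, loss ≈ 13294 × 2.507/100 ≈ 333.
Year 1985: gap = -2.3 × (10.13 - 6.05) = -9.384%, loss ≈ 13294 × 9.384/100 ≈ 1248.
Year 1986: gap = -2.3 × (10.08 - 6.05) = -9.269%, loss ≈ 13294 × 9.269/100 ≈ 1232.
Year 1987: gap = -2.3 × (9.35 - 6.05) = -7.59%, loss ≈ 13294 × 7.59/100 ≈ 1009.
Total lost output = 847 + 333 + 1248 + 1232 + 1009 = 4669 billion.

$4,669 billion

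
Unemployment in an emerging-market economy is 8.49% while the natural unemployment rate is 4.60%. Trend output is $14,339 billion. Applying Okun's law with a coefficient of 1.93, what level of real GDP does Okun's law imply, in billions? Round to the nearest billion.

Unemployment gap = 8.49 - 4.6 = 3.89 points, so the output gap is -1.93 × 3.89 = -7.5077%.
Actual GDP = 14339 × (1 - 7.5077/100) = 14339 × 0.924923 ≈ 13262 billion.

$13,262 billion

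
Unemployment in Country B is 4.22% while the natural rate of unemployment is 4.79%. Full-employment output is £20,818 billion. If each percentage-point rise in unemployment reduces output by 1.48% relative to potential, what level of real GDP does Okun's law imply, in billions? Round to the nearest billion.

Unemployment gap = 4.22 - 4.79 = -0.57 points, so the output gap is -1.48 × (-0.57) = 0.8436%.
Actual GDP = 20818 × (1 + 0.8436/100) = 20818 × 1.008436 ≈ 20994 billion.

£20,994 billion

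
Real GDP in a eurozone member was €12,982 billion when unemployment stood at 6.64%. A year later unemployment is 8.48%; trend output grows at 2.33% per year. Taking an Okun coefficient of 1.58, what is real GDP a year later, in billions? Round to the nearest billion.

€12,907 billion

Δu = 8.48 - 6.64 = 1.84 points.
Okun's law (growth form): g_Y = g_Y* - β × Δu = 2.33 - 1.58 × (1.84) = 2.33 - 2.9072 = -0.5772%.
Real GDP in the next year = 12982 × (1 - 0.5772/100) = 12982 × 0.994228 ≈ 12907 billion.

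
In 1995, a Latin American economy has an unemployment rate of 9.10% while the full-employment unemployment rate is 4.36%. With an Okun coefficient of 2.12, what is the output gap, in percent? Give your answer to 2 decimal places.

The unemployment gap is 9.1 - 4.36 = 4.74 percentage points.
Okun's law gives an output gap of -2.12 × 4.74 = -10.0488%, i.e. 10.05% below potential.

-10.05%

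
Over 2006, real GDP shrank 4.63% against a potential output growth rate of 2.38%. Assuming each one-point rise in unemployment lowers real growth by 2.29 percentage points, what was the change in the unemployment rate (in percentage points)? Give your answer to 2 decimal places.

3.06 percentage points

Growth-rate Okun's law: g_Y = g_Y* - β × Δu, so Δu = (g_Y* - g_Y)/β.
Δu = (2.38 + 4.63)/2.29 = 7.01/2.29 = 3.06 percentage points.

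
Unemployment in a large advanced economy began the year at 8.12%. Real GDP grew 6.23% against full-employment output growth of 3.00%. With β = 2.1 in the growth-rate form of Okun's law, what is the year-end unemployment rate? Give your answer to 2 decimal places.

6.58%

Growth-rate Okun's law: g_Y = g_Y* - β × Δu, so Δu = (g_Y* - g_Y)/β.
Δu = (3 - 6.23)/2.1 = -3.23/2.1 = -1.54 percentage points.
Year-end unemployment = 8.12 - 1.54 = 6.58%.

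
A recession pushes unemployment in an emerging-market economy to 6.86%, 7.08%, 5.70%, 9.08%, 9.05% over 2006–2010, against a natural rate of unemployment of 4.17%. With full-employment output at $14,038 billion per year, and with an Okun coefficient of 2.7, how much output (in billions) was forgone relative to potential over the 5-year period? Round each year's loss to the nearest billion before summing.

$6,414 billion

Year 2006: gap = -2.7 × (6.86 - 4.17) = -7.263%, loss ≈ 14038 × 7.263/100 ≈ 1020.
Year 2007: gap = -2.7 × (7.08 - 4.17) = -7.857%, loss ≈ 14038 × 7.857/100 ≈ 1103.
Year 2008: gap = -2.7 × (5.7 - 4.17) = -4.131%, loss ≈ 14038 × 4.131/100 ≈ 580.
Year 2009: gap = -2.7 × (9.08 - 4.17) = -13.257%, loss ≈ 14038 × 13.257/100 ≈ 1861.
Year 2010: gap = -2.7 × (9.05 - 4.17) = -13.176%, loss ≈ 14038 × 13.176/100 ≈ 1850.
Total lost output = 1020 + 1103 + 580 + 1861 + 1850 = 6414 billion.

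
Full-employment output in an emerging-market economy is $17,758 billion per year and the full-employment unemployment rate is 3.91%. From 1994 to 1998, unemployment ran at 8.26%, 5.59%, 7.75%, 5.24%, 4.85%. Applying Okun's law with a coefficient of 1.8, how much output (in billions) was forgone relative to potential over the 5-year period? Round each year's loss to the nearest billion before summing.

Year 1994: gap = -1.8 × (8.26 - 3.91) = -7.83%, loss ≈ 17758 × 7.83/100 ≈ 1390.
Year 1995: gap = -1.8 × (5.59 - 3.91) = -3.024%, loss ≈ 17758 × 3.024/100 ≈ 537.
Year 1996: gap = -1.8 × (7.75 - 3.91) = -6.912%, loss ≈ 17758 × 6.912/100 ≈ 1227.
Year 1997: gap = -1.8 × (5.24 - 3.91) = -2.394%, loss ≈ 17758 × 2.394/100 ≈ 425.
Year 1998: gap = -1.8 × (4.85 - 3.91) = -1.692%, loss ≈ 17758 × 1.692/100 ≈ 300.
Total lost output = 1390 + 537 + 1227 + 425 + 300 = 3879 billion.

$3,879 billion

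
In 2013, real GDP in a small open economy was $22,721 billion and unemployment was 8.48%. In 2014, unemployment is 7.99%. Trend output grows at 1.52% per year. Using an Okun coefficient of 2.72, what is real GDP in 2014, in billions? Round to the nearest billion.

$23,369 billion

Δu = 7.99 - 8.48 = -0.49 points.
Okun's law (growth form): g_Y = g_Y* - β × Δu = 1.52 - 2.72 × (-0.49) = 1.52 + 1.3328 = 2.8528%.
Real GDP in the next year = 22721 × (1 + 2.8528/100) = 22721 × 1.028528 ≈ 23369 billion.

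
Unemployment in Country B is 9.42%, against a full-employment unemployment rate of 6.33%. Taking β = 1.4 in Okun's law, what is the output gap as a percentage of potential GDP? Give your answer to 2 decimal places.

-4.33%

The unemployment gap is 9.42 - 6.33 = 3.09 percentage points.
Okun's law gives an output gap of -1.4 × 3.09 = -4.326%, i.e. 4.33% below potential.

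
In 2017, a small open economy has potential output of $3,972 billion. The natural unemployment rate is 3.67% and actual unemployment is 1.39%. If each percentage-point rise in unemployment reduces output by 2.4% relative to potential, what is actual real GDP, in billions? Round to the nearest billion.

Unemployment gap = 1.39 - 3.67 = -2.28 points, so the output gap is -2.4 × (-2.28) = 5.472%.
Actual GDP = 3972 × (1 + 5.472/100) = 3972 × 1.05472 ≈ 4189 billion.

$4,189 billion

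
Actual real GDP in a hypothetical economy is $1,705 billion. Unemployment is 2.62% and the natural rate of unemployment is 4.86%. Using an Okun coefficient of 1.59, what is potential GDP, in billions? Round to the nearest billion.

$1,646 billion

Unemployment gap = 2.62 - 4.86 = -2.24 points, so output gap = -1.59 × (-2.24) = 3.5616%.
Since Y = Y* × (1 + gap/100), Y* = 1705/1.035616 ≈ 1646 billion.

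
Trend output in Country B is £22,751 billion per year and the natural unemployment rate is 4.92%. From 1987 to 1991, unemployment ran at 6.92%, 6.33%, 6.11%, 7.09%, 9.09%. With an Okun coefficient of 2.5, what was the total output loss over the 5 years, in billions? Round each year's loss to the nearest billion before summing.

£6,223 billion

Year 1987: gap = -2.5 × (6.92 - 4.92) = -5%, loss ≈ 22751 × 5/100 ≈ 1138.
Year 1988: gap = -2.5 × (6.33 - 4.92) = -3.525%, loss ≈ 22751 × 3.525/100 ≈ 802.
Year 1989: gap = -2.5 × (6.11 - 4.92) = -2.975%, loss ≈ 22751 × 2.975/100 ≈ 677.
Year 1990: gap = -2.5 × (7.09 - 4.92) = -5.425%, loss ≈ 22751 × 5.425/100 ≈ 1234.
Year 1991: gap = -2.5 × (9.09 - 4.92) = -10.425%, loss ≈ 22751 × 10.425/100 ≈ 2372.
Total lost output = 1138 + 802 + 677 + 1234 + 2372 = 6223 billion.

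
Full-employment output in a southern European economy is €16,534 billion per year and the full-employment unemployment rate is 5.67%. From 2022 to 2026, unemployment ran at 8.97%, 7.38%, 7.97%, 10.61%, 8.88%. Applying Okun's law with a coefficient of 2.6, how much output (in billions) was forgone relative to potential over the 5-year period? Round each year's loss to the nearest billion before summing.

Year 2022: gap = -2.6 × (8.97 - 5.67) = -8.58%, loss ≈ 16534 × 8.58/100 ≈ 1419.
Year 2023: gap = -2.6 × (7.38 - 5.67) = -4.446%, loss ≈ 16534 × 4.446/100 ≈ 735.
Year 2024: gap = -2.6 × (7.97 - 5.67) = -5.98%, loss ≈ 16534 × 5.98/100 ≈ 989.
Year 2025: gap = -2.6 × (10.61 - 5.67) = -12.844%, loss ≈ 16534 × 12.844/100 ≈ 2124.
Year 2026: gap = -2.6 × (8.88 - 5.67) = -8.346%, loss ≈ 16534 × 8.346/100 ≈ 1380.
Total lost output = 1419 + 735 + 989 + 2124 + 1380 = 6647 billion.

€6,647 billion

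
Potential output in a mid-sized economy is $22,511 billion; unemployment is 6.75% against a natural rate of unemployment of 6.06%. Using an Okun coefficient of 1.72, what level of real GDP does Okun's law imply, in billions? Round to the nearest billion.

$22,244 billion

Unemployment gap = 6.75 - 6.06 = 0.69 points, so the output gap is -1.72 × 0.69 = -1.1868%.
Actual GDP = 22511 × (1 - 1.1868/100) = 22511 × 0.988132 ≈ 22244 billion.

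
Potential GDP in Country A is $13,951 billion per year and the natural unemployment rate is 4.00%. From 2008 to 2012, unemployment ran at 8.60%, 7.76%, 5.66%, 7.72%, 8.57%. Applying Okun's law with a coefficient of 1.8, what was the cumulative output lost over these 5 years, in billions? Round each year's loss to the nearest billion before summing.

Year 2008: gap = -1.8 × (8.6 - 4) = -8.28%, loss ≈ 13951 × 8.28/100 ≈ 1155.
Year 2009: gap = -1.8 × (7.76 - 4) = -6.768%, loss ≈ 13951 × 6.768/100 ≈ 944.
Year 2010: gap = -1.8 × (5.66 - 4) = -2.988%, loss ≈ 13951 × 2.988/100 ≈ 417.
Year 2011: gap = -1.8 × (7.72 - 4) = -6.696%, loss ≈ 13951 × 6.696/100 ≈ 934.
Year 2012: gap = -1.8 × (8.57 - 4) = -8.226%, loss ≈ 13951 × 8.226/100 ≈ 1148.
Total lost output = 1155 + 944 + 417 + 934 + 1148 = 4598 billion.

$4,598 billion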